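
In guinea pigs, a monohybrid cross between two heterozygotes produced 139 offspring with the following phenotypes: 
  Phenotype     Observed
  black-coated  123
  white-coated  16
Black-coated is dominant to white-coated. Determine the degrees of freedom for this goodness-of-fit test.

1

For a monohybrid cross between heterozygotes with complete dominance, the expected phenotypic ratio is 3:1.
A goodness-of-fit test with 2 phenotype classes has df = 2 − 1 = 1.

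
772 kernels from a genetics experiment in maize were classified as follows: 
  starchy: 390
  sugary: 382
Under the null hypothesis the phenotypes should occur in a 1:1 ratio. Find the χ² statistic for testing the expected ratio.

0.083

Under the 1:1 hypothesis (Σ ratio = 2, N = 772):
  starchy: 772 × 1/2 = 386
  sugary: 772 × 1/2 = 386
χ² = Σ (O − E)² / E
  starchy: (390 − 386)² / 386 = 0.0415
  sugary: (382 − 386)² / 386 = 0.0415
χ² = 0.0415 + 0.0415 = 0.083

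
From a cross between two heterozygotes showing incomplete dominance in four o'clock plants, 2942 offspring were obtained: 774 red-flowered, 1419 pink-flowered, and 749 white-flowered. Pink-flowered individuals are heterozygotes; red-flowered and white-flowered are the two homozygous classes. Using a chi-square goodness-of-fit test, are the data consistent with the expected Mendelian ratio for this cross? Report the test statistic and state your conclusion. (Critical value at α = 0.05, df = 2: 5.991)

4.101; consistent

With incomplete dominance, a heterozygote × heterozygote cross gives a 1:2:1 phenotypic ratio.
Under the 1:2:1 hypothesis (Σ ratio = 4, N = 2942):
  red-flowered: 2942 × 1/4 = 735.5
  pink-flowered: 2942 × 2/4 = 1471
  white-flowered: 2942 × 1/4 = 735.5
χ² = Σ (O − E)² / E
  red-flowered: (774 − 735.5)² / 735.5 = 2.0153
  pink-flowered: (1419 − 1471)² / 1471 = 1.8382
  white-flowered: (749 − 735.5)² / 735.5 = 0.2478
χ² = 2.0153 + 1.8382 + 0.2478 = 4.1013 ≈ 4.101
Degrees of freedom = 3 − 1 = 2; critical value at α = 0.05 is 5.991.
Since 4.101 < 5.991, we fail to reject the null hypothesis — the data are consistent with the 1:2:1 ratio.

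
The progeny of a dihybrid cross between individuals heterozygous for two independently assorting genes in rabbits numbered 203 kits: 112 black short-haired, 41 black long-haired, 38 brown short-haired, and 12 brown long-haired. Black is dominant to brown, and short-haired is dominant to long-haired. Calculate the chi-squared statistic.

A dihybrid F₂ with independent assortment and complete dominance at both loci gives a 9:3:3:1 phenotypic ratio.
The 9:3:3:1 ratio has 16 parts, so with N = 203 the expected counts are:
  black short-haired: 203 × 9/16 = 114.1875
  black long-haired: 203 × 3/16 = 38.0625
  brown short-haired: 203 × 3/16 = 38.0625
  brown long-haired: 203 × 1/16 = 12.6875
χ² = Σ (O − E)² / E
  black short-haired: (112 − 114.1875)² / 114.1875 = 0.0419
  black long-haired: (41 − 38.0625)² / 38.0625 = 0.2267
  brown short-haired: (38 − 38.0625)² / 38.0625 = 0.0001
  brown long-haired: (12 − 12.6875)² / 12.6875 = 0.0373
χ² = 0.0419 + 0.2267 + 0.0001 + 0.0373 = 0.306

0.306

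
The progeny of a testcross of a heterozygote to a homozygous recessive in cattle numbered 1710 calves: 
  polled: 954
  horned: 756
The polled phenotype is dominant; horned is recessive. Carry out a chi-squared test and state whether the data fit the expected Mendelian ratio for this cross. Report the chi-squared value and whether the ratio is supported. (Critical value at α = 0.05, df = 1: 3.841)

A testcross of a heterozygote (Aa × aa) gives a 1:1 phenotypic ratio.
Under the 1:1 hypothesis (Σ ratio = 2, N = 1710):
  polled: 1710 × 1/2 = 855
  horned: 1710 × 1/2 = 855
χ² = Σ (O − E)² / E
  polled: (954 − 855)² / 855 = 11.4632
  horned: (756 − 855)² / 855 = 11.4632
χ² = 11.4632 + 11.4632 = 22.9264 ≈ 22.926
Degrees of freedom = 2 − 1 = 1; critical value at α = 0.05 is 3.841.
Since 22.926 > 3.841, we reject the null hypothesis — the data do not fit the 1:1 ratio.

22.926; not consistent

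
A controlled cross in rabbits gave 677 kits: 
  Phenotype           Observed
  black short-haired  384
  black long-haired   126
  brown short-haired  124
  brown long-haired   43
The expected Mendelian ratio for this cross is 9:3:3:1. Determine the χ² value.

Total ratio parts = 16. Expected numbers out of 677:
  black short-haired: 677 × 9/16 = 380.8125
  black long-haired: 677 × 3/16 = 126.9375
  brown short-haired: 677 × 3/16 = 126.9375
  brown long-haired: 677 × 1/16 = 42.3125
χ² = Σ (O − E)² / E
  black short-haired: (384 − 380.8125)² / 380.8125 = 0.0267
  black long-haired: (126 − 126.9375)² / 126.9375 = 0.0069
  brown short-haired: (124 − 126.9375)² / 126.9375 = 0.0680
  brown long-haired: (43 − 42.3125)² / 42.3125 = 0.0112
χ² = 0.0267 + 0.0069 + 0.0680 + 0.0112 = 0.1128 ≈ 0.113

0.113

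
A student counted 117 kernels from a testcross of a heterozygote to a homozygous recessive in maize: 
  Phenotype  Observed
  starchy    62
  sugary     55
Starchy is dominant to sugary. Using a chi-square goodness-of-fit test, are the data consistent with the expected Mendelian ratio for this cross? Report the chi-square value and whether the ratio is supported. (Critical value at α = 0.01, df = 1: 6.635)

0.419; consistent

A testcross of a heterozygote (Aa × aa) gives a 1:1 phenotypic ratio.
Total ratio parts = 2. Expected numbers out of 117:
  starchy: 117 × 1/2 = 58.5
  sugary: 117 × 1/2 = 58.5
χ² = Σ (O − E)² / E
  starchy: (62 − 58.5)² / 58.5 = 0.2094
  sugary: (55 − 58.5)² / 58.5 = 0.2094
χ² = 0.2094 + 0.2094 = 0.4188 ≈ 0.419
Degrees of freedom = 2 − 1 = 1; critical value at α = 0.01 is 6.635.
Since 0.419 < 6.635, we fail to reject the null hypothesis — the data are consistent with the 1:1 ratio.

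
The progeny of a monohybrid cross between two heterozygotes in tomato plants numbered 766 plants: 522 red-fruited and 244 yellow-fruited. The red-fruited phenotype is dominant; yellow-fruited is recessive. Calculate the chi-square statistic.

For a monohybrid cross between heterozygotes with complete dominance, the expected phenotypic ratio is 3:1.
Under the 3:1 hypothesis (Σ ratio = 4, N = 766):
  red-fruited: 766 × 3/4 = 574.5
  yellow-fruited: 766 × 1/4 = 191.5
χ² = Σ (O − E)² / E
  red-fruited: (522 − 574.5)² / 574.5 = 4.7977
  yellow-fruited: (244 − 191.5)² / 191.5 = 14.3930
χ² = 4.7977 + 14.3930 = 19.1907 ≈ 19.191

19.191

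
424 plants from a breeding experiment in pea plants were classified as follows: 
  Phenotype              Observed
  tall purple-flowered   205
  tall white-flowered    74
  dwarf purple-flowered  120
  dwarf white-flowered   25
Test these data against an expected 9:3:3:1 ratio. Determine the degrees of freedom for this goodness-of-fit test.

3

A goodness-of-fit test with 4 phenotype classes has df = 4 − 1 = 3.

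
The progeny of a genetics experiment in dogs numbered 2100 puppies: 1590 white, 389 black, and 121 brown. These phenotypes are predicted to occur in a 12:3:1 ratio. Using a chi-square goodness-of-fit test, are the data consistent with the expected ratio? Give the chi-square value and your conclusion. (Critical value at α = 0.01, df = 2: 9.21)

1.001; consistent

Under the 12:3:1 hypothesis (Σ ratio = 16, N = 2100):
  white: 2100 × 12/16 = 1575
  black: 2100 × 3/16 = 393.75
  brown: 2100 × 1/16 = 131.25
χ² = Σ (O − E)² / E
  white: (1590 − 1575)² / 1575 = 0.1429
  black: (389 − 393.75)² / 393.75 = 0.0573
  brown: (121 − 131.25)² / 131.25 = 0.8005
χ² = 0.1429 + 0.0573 + 0.8005 = 1.0007 ≈ 1.001
Degrees of freedom = 3 − 1 = 2; critical value at α = 0.01 is 9.21.
Since 1.001 < 9.21, we fail to reject the null hypothesis — the data are consistent with the 12:3:1 ratio.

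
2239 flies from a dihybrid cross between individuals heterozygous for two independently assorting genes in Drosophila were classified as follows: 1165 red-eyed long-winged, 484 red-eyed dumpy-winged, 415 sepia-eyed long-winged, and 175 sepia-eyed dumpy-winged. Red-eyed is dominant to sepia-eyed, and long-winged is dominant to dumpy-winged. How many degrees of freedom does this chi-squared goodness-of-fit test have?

A dihybrid F₂ with independent assortment and complete dominance at both loci gives a 9:3:3:1 phenotypic ratio.
A goodness-of-fit test with 4 phenotype classes has df = 4 − 1 = 3.

3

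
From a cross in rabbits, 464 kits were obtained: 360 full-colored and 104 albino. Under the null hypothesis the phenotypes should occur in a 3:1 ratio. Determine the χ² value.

1.655

The 3:1 ratio has 4 parts, so with N = 464 the expected counts are:
  full-colored: 464 × 3/4 = 348
  albino: 464 × 1/4 = 116
χ² = Σ (O − E)² / E
  full-colored: (360 − 348)² / 348 = 0.4138
  albino: (104 − 116)² / 116 = 1.2414
χ² = 0.4138 + 1.2414 = 1.6552 ≈ 1.655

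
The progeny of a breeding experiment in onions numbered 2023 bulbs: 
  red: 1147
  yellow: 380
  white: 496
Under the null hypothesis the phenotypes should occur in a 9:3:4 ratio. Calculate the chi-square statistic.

Expected counts for N = 2023 under a 9:3:4 ratio (total parts = 16):
  red: 2023 × 9/16 = 1137.9375
  yellow: 2023 × 3/16 = 379.3125
  white: 2023 × 4/16 = 505.75
χ² = Σ (O − E)² / E
  red: (1147 − 1137.9375)² / 1137.9375 = 0.0722
  yellow: (380 − 379.3125)² / 379.3125 = 0.0012
  white: (496 − 505.75)² / 505.75 = 0.1880
χ² = 0.0722 + 0.0012 + 0.1880 = 0.2614 ≈ 0.261

0.261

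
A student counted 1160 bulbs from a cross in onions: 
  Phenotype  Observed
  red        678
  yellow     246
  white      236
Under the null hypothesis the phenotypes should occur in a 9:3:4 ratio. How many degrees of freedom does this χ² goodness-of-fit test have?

2

A goodness-of-fit test with 3 phenotype classes has df = 3 − 1 = 2.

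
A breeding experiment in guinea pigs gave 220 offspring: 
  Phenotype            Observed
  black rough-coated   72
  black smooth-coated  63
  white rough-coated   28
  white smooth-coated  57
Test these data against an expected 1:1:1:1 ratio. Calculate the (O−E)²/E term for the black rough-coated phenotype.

5.255

The 1:1:1:1 ratio has 4 parts, so with N = 220 the expected counts are:
  black rough-coated: 220 × 1/4 = 55
  black smooth-coated: 220 × 1/4 = 55
  white rough-coated: 220 × 1/4 = 55
  white smooth-coated: 220 × 1/4 = 55
Contribution of black rough-coated: (72 − 55)² / 55 = 5.2545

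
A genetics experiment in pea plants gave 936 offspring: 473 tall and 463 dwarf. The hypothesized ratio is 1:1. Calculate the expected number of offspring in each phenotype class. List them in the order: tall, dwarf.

468, 468

Expected counts for N = 936 under a 1:1 ratio (total parts = 2):
  tall: 936 × 1/2 = 468
  dwarf: 936 × 1/2 = 468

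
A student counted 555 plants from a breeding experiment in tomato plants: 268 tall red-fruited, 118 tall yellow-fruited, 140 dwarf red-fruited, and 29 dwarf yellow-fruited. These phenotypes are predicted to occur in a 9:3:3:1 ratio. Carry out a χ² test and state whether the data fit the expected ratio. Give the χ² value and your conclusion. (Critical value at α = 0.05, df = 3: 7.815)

The 9:3:3:1 ratio has 16 parts, so with N = 555 the expected counts are:
  tall red-fruited: 555 × 9/16 = 312.1875
  tall yellow-fruited: 555 × 3/16 = 104.0625
  dwarf red-fruited: 555 × 3/16 = 104.0625
  dwarf yellow-fruited: 555 × 1/16 = 34.6875
χ² = Σ (O − E)² / E
  tall red-fruited: (268 − 312.1875)² / 312.1875 = 6.2544
  tall yellow-fruited: (118 − 104.0625)² / 104.0625 = 1.8667
  dwarf red-fruited: (140 − 104.0625)² / 104.0625 = 12.4108
  dwarf yellow-fruited: (29 − 34.6875)² / 34.6875 = 0.9325
χ² = 6.2544 + 1.8667 + 12.4108 + 0.9325 = 21.4644 ≈ 21.464
Degrees of freedom = 4 − 1 = 3; critical value at α = 0.05 is 7.815.
Since 21.464 > 7.815, we reject the null hypothesis — the data do not fit the 9:3:3:1 ratio.

21.464; not consistent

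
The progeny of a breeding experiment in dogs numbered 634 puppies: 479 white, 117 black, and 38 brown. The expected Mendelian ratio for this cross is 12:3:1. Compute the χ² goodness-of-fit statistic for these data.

Expected counts for N = 634 under a 12:3:1 ratio (total parts = 16):
  white: 634 × 12/16 = 475.5
  black: 634 × 3/16 = 118.875
  brown: 634 × 1/16 = 39.625
χ² = Σ (O − E)² / E
  white: (479 − 475.5)² / 475.5 = 0.0258
  black: (117 − 118.875)² / 118.875 = 0.0296
  brown: (38 − 39.625)² / 39.625 = 0.0666
χ² = 0.0258 + 0.0296 + 0.0666 = 0.122

0.122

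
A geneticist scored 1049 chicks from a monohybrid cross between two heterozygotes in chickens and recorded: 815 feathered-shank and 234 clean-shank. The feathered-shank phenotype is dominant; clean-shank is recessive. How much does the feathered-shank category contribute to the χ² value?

1.014

For a monohybrid cross between heterozygotes with complete dominance, the expected phenotypic ratio is 3:1.
The 3:1 ratio has 4 parts, so with N = 1049 the expected counts are:
  feathered-shank: 1049 × 3/4 = 786.75
  clean-shank: 1049 × 1/4 = 262.25
Contribution of feathered-shank: (815 − 786.75)² / 786.75 = 1.0144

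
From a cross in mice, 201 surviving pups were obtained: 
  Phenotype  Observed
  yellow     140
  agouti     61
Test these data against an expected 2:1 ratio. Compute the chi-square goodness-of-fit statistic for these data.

The 2:1 ratio has 3 parts, so with N = 201 the expected counts are:
  yellow: 201 × 2/3 = 134
  agouti: 201 × 1/3 = 67
χ² = Σ (O − E)² / E
  yellow: (140 − 134)² / 134 = 0.2687
  agouti: (61 − 67)² / 67 = 0.5373
χ² = 0.2687 + 0.5373 = 0.806

0.806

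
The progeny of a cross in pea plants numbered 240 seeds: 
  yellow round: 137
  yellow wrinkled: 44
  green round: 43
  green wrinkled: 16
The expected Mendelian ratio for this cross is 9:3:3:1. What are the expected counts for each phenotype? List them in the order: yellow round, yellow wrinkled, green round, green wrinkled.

Total ratio parts = 16. Expected numbers out of 240:
  yellow round: 240 × 9/16 = 135
  yellow wrinkled: 240 × 3/16 = 45
  green round: 240 × 3/16 = 45
  green wrinkled: 240 × 1/16 = 15

135, 45, 45, 15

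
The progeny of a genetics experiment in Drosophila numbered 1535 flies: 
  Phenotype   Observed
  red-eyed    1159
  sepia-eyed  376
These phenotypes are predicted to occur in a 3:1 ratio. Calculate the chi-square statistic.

The 3:1 ratio has 4 parts, so with N = 1535 the expected counts are:
  red-eyed: 1535 × 3/4 = 1151.25
  sepia-eyed: 1535 × 1/4 = 383.75
χ² = Σ (O − E)² / E
  red-eyed: (1159 − 1151.25)² / 1151.25 = 0.0522
  sepia-eyed: (376 − 383.75)² / 383.75 = 0.1565
χ² = 0.0522 + 0.1565 = 0.2087 ≈ 0.209

0.209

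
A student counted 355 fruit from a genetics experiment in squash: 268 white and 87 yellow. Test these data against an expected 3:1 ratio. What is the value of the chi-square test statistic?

0.046

Under the 3:1 hypothesis (Σ ratio = 4, N = 355):
  white: 355 × 3/4 = 266.25
  yellow: 355 × 1/4 = 88.75
χ² = Σ (O − E)² / E
  white: (268 − 266.25)² / 266.25 = 0.0115
  yellow: (87 − 88.75)² / 88.75 = 0.0345
χ² = 0.0115 + 0.0345 = 0.046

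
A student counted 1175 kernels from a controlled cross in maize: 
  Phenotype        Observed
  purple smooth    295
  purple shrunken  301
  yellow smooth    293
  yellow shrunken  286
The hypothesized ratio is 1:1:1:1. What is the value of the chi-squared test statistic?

0.391

Expected counts for N = 1175 under a 1:1:1:1 ratio (total parts = 4):
  purple smooth: 1175 × 1/4 = 293.75
  purple shrunken: 1175 × 1/4 = 293.75
  yellow smooth: 1175 × 1/4 = 293.75
  yellow shrunken: 1175 × 1/4 = 293.75
χ² = Σ (O − E)² / E
  purple smooth: (295 − 293.75)² / 293.75 = 0.0053
  purple shrunken: (301 − 293.75)² / 293.75 = 0.1789
  yellow smooth: (293 − 293.75)² / 293.75 = 0.0019
  yellow shrunken: (286 − 293.75)² / 293.75 = 0.2045
χ² = 0.0053 + 0.1789 + 0.0019 + 0.2045 = 0.3906 ≈ 0.391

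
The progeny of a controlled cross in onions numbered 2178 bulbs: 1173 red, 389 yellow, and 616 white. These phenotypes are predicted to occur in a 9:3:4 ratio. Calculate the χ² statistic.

12.526

Expected counts for N = 2178 under a 9:3:4 ratio (total parts = 16):
  red: 2178 × 9/16 = 1225.125
  yellow: 2178 × 3/16 = 408.375
  white: 2178 × 4/16 = 544.5
χ² = Σ (O − E)² / E
  red: (1173 − 1225.125)² / 1225.125 = 2.2177
  yellow: (389 − 408.375)² / 408.375 = 0.9192
  white: (616 − 544.5)² / 544.5 = 9.3889
χ² = 2.2177 + 0.9192 + 9.3889 = 12.5258 ≈ 12.526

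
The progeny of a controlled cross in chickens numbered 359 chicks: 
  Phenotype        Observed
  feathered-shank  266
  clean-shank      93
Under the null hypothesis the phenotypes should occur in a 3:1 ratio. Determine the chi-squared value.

0.157

Expected counts for N = 359 under a 3:1 ratio (total parts = 4):
  feathered-shank: 359 × 3/4 = 269.25
  clean-shank: 359 × 1/4 = 89.75
χ² = Σ (O − E)² / E
  feathered-shank: (266 − 269.25)² / 269.25 = 0.0392
  clean-shank: (93 − 89.75)² / 89.75 = 0.1177
χ² = 0.0392 + 0.1177 = 0.1569 ≈ 0.157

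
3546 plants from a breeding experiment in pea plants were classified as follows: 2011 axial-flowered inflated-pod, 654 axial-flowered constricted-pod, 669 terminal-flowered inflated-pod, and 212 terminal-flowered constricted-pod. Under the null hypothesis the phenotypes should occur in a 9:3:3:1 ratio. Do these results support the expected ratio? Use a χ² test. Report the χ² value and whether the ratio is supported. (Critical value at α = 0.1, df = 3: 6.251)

Total ratio parts = 16. Expected numbers out of 3546:
  axial-flowered inflated-pod: 3546 × 9/16 = 1994.625
  axial-flowered constricted-pod: 3546 × 3/16 = 664.875
  terminal-flowered inflated-pod: 3546 × 3/16 = 664.875
  terminal-flowered constricted-pod: 3546 × 1/16 = 221.625
χ² = Σ (O − E)² / E
  axial-flowered inflated-pod: (2011 − 1994.625)² / 1994.625 = 0.1344
  axial-flowered constricted-pod: (654 − 664.875)² / 664.875 = 0.1779
  terminal-flowered inflated-pod: (669 − 664.875)² / 664.875 = 0.0256
  terminal-flowered constricted-pod: (212 − 221.625)² / 221.625 = 0.4180
χ² = 0.1344 + 0.1779 + 0.0256 + 0.4180 = 0.7559 ≈ 0.756
Degrees of freedom = 4 − 1 = 3; critical value at α = 0.1 is 6.251.
Since 0.756 < 6.251, we fail to reject the null hypothesis — the data are consistent with the 9:3:3:1 ratio.

0.756; consistent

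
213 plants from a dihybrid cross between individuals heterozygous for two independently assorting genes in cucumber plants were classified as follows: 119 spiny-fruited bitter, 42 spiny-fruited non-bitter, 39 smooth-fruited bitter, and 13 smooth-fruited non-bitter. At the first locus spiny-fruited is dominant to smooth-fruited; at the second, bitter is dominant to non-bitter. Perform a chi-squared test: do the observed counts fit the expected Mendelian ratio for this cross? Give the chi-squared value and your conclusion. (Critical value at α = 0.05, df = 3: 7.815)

A dihybrid F₂ with independent assortment and complete dominance at both loci gives a 9:3:3:1 phenotypic ratio.
Expected counts for N = 213 under a 9:3:3:1 ratio (total parts = 16):
  spiny-fruited bitter: 213 × 9/16 = 119.8125
  spiny-fruited non-bitter: 213 × 3/16 = 39.9375
  smooth-fruited bitter: 213 × 3/16 = 39.9375
  smooth-fruited non-bitter: 213 × 1/16 = 13.3125
χ² = Σ (O − E)² / E
  spiny-fruited bitter: (119 − 119.8125)² / 119.8125 = 0.0055
  spiny-fruited non-bitter: (42 − 39.9375)² / 39.9375 = 0.1065
  smooth-fruited bitter: (39 − 39.9375)² / 39.9375 = 0.0220
  smooth-fruited non-bitter: (13 − 13.3125)² / 13.3125 = 0.0073
χ² = 0.0055 + 0.1065 + 0.0220 + 0.0073 = 0.1413 ≈ 0.141
Degrees of freedom = 4 − 1 = 3; critical value at α = 0.05 is 7.815.
Since 0.141 < 7.815, we fail to reject the null hypothesis — the data are consistent with the 9:3:3:1 ratio.

0.141; consistent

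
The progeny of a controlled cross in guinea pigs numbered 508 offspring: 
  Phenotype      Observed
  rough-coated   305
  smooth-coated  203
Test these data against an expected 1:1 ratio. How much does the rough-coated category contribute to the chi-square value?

10.240

Total ratio parts = 2. Expected numbers out of 508:
  rough-coated: 508 × 1/2 = 254
  smooth-coated: 508 × 1/2 = 254
Contribution of rough-coated: (305 − 254)² / 254 = 10.2402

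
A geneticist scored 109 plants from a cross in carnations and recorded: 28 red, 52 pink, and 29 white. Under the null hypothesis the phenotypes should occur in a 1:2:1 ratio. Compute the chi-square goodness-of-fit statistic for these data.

0.248

Under the 1:2:1 hypothesis (Σ ratio = 4, N = 109):
  red: 109 × 1/4 = 27.25
  pink: 109 × 2/4 = 54.5
  white: 109 × 1/4 = 27.25
χ² = Σ (O − E)² / E
  red: (28 − 27.25)² / 27.25 = 0.0206
  pink: (52 − 54.5)² / 54.5 = 0.1147
  white: (29 − 27.25)² / 27.25 = 0.1124
χ² = 0.0206 + 0.1147 + 0.1124 = 0.2477 ≈ 0.248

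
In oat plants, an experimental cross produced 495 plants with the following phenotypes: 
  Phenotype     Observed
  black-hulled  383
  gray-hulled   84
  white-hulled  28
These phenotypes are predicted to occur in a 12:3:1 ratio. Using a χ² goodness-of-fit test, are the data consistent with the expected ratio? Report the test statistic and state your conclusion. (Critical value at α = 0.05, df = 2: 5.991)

1.488; consistent

Total ratio parts = 16. Expected numbers out of 495:
  black-hulled: 495 × 12/16 = 371.25
  gray-hulled: 495 × 3/16 = 92.8125
  white-hulled: 495 × 1/16 = 30.9375
χ² = Σ (O − E)² / E
  black-hulled: (383 − 371.25)² / 371.25 = 0.3719
  gray-hulled: (84 − 92.8125)² / 92.8125 = 0.8367
  white-hulled: (28 − 30.9375)² / 30.9375 = 0.2789
χ² = 0.3719 + 0.8367 + 0.2789 = 1.4875 ≈ 1.488
Degrees of freedom = 3 − 1 = 2; critical value at α = 0.05 is 5.991.
Since 1.488 < 5.991, we fail to reject the null hypothesis — the data are consistent with the 12:3:1 ratio.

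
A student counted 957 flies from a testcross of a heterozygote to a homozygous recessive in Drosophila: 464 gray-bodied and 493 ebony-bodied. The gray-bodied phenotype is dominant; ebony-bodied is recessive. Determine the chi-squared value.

0.879

A testcross of a heterozygote (Aa × aa) gives a 1:1 phenotypic ratio.
Total ratio parts = 2. Expected numbers out of 957:
  gray-bodied: 957 × 1/2 = 478.5
  ebony-bodied: 957 × 1/2 = 478.5
χ² = Σ (O − E)² / E
  gray-bodied: (464 − 478.5)² / 478.5 = 0.4394
  ebony-bodied: (493 − 478.5)² / 478.5 = 0.4394
χ² = 0.4394 + 0.4394 = 0.8788 ≈ 0.879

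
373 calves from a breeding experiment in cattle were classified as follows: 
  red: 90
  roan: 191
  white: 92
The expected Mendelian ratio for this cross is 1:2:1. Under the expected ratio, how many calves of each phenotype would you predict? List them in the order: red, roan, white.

93.25, 186.5, 93.25

The 1:2:1 ratio has 4 parts, so with N = 373 the expected counts are:
  red: 373 × 1/4 = 93.25
  roan: 373 × 2/4 = 186.5
  white: 373 × 1/4 = 93.25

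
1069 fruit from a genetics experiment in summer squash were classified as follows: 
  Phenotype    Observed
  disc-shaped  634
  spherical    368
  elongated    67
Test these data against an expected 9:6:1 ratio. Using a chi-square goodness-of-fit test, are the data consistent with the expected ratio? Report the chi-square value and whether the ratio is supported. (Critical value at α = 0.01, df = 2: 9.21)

The 9:6:1 ratio has 16 parts, so with N = 1069 the expected counts are:
  disc-shaped: 1069 × 9/16 = 601.3125
  spherical: 1069 × 6/16 = 400.875
  elongated: 1069 × 1/16 = 66.8125
χ² = Σ (O − E)² / E
  disc-shaped: (634 − 601.3125)² / 601.3125 = 1.7769
  spherical: (368 − 400.875)² / 400.875 = 2.6960
  elongated: (67 − 66.8125)² / 66.8125 = 0.0005
χ² = 1.7769 + 2.6960 + 0.0005 = 4.4734 ≈ 4.473
Degrees of freedom = 3 − 1 = 2; critical value at α = 0.01 is 9.21.
Since 4.473 < 9.21, we fail to reject the null hypothesis — the data are consistent with the 9:6:1 ratio.

4.473; consistent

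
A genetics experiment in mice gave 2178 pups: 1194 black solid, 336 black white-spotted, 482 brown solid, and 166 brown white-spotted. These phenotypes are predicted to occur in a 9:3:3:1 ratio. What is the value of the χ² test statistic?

33.448

Total ratio parts = 16. Expected numbers out of 2178:
  black solid: 2178 × 9/16 = 1225.125
  black white-spotted: 2178 × 3/16 = 408.375
  brown solid: 2178 × 3/16 = 408.375
  brown white-spotted: 2178 × 1/16 = 136.125
χ² = Σ (O − E)² / E
  black solid: (1194 − 1225.125)² / 1225.125 = 0.7907
  black white-spotted: (336 − 408.375)² / 408.375 = 12.8268
  brown solid: (482 − 408.375)² / 408.375 = 13.2737
  brown white-spotted: (166 − 136.125)² / 136.125 = 6.5566
χ² = 0.7907 + 12.8268 + 13.2737 + 6.5566 = 33.4478 ≈ 33.448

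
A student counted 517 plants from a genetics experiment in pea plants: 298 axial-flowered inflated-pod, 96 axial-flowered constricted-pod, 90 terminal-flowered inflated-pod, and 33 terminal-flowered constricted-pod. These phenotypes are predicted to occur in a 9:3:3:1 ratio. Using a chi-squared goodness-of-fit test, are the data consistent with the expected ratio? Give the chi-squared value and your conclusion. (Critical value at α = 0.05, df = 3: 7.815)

0.698; consistent

Under the 9:3:3:1 hypothesis (Σ ratio = 16, N = 517):
  axial-flowered inflated-pod: 517 × 9/16 = 290.8125
  axial-flowered constricted-pod: 517 × 3/16 = 96.9375
  terminal-flowered inflated-pod: 517 × 3/16 = 96.9375
  terminal-flowered constricted-pod: 517 × 1/16 = 32.3125
χ² = Σ (O − E)² / E
  axial-flowered inflated-pod: (298 − 290.8125)² / 290.8125 = 0.1776
  axial-flowered constricted-pod: (96 − 96.9375)² / 96.9375 = 0.0091
  terminal-flowered inflated-pod: (90 − 96.9375)² / 96.9375 = 0.4965
  terminal-flowered constricted-pod: (33 − 32.3125)² / 32.3125 = 0.0146
χ² = 0.1776 + 0.0091 + 0.4965 + 0.0146 = 0.6978 ≈ 0.698
Degrees of freedom = 4 − 1 = 3; critical value at α = 0.05 is 7.815.
Since 0.698 < 7.815, we fail to reject the null hypothesis — the data are consistent with the 9:3:3:1 ratio.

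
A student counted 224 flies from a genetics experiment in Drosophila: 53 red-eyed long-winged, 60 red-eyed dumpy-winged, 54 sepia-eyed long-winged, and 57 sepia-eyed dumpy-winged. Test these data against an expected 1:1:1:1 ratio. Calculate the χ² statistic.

Expected counts for N = 224 under a 1:1:1:1 ratio (total parts = 4):
  red-eyed long-winged: 224 × 1/4 = 56
  red-eyed dumpy-winged: 224 × 1/4 = 56
  sepia-eyed long-winged: 224 × 1/4 = 56
  sepia-eyed dumpy-winged: 224 × 1/4 = 56
χ² = Σ (O − E)² / E
  red-eyed long-winged: (53 − 56)² / 56 = 0.1607
  red-eyed dumpy-winged: (60 − 56)² / 56 = 0.2857
  sepia-eyed long-winged: (54 − 56)² / 56 = 0.0714
  sepia-eyed dumpy-winged: (57 − 56)² / 56 = 0.0179
χ² = 0.1607 + 0.2857 + 0.0714 + 0.0179 = 0.5357 ≈ 0.536

0.536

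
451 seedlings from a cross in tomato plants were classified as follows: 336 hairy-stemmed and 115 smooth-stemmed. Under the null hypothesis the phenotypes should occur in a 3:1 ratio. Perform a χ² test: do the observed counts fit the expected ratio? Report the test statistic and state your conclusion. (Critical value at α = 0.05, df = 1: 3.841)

0.060; consistent

The 3:1 ratio has 4 parts, so with N = 451 the expected counts are:
  hairy-stemmed: 451 × 3/4 = 338.25
  smooth-stemmed: 451 × 1/4 = 112.75
χ² = Σ (O − E)² / E
  hairy-stemmed: (336 − 338.25)² / 338.25 = 0.0150
  smooth-stemmed: (115 − 112.75)² / 112.75 = 0.0449
χ² = 0.0150 + 0.0449 = 0.0599 ≈ 0.060
Degrees of freedom = 2 − 1 = 1; critical value at α = 0.05 is 3.841.
Since 0.060 < 3.841, we fail to reject the null hypothesis — the data are consistent with the 3:1 ratio.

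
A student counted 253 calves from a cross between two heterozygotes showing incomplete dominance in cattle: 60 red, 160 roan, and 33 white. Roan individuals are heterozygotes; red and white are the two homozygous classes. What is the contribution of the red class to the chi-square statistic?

0.167

With incomplete dominance, a heterozygote × heterozygote cross gives a 1:2:1 phenotypic ratio.
Under the 1:2:1 hypothesis (Σ ratio = 4, N = 253):
  red: 253 × 1/4 = 63.25
  roan: 253 × 2/4 = 126.5
  white: 253 × 1/4 = 63.25
Contribution of red: (60 − 63.25)² / 63.25 = 0.1670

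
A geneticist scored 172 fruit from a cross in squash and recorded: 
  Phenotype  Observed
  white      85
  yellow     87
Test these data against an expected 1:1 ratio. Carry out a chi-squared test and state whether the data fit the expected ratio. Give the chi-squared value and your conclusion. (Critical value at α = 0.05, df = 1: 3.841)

0.023; consistent

Total ratio parts = 2. Expected numbers out of 172:
  white: 172 × 1/2 = 86
  yellow: 172 × 1/2 = 86
χ² = Σ (O − E)² / E
  white: (85 − 86)² / 86 = 0.0116
  yellow: (87 − 86)² / 86 = 0.0116
χ² = 0.0116 + 0.0116 = 0.0232 ≈ 0.023
Degrees of freedom = 2 − 1 = 1; critical value at α = 0.05 is 3.841.
Since 0.023 < 3.841, we fail to reject the null hypothesis — the data are consistent with the 1:1 ratio.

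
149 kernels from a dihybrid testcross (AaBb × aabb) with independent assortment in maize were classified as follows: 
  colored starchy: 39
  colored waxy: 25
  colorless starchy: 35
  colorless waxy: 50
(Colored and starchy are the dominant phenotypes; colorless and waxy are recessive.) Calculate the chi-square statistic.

A dihybrid testcross with independent assortment gives a 1:1:1:1 ratio.
The 1:1:1:1 ratio has 4 parts, so with N = 149 the expected counts are:
  colored starchy: 149 × 1/4 = 37.25
  colored waxy: 149 × 1/4 = 37.25
  colorless starchy: 149 × 1/4 = 37.25
  colorless waxy: 149 × 1/4 = 37.25
χ² = Σ (O − E)² / E
  colored starchy: (39 − 37.25)² / 37.25 = 0.0822
  colored waxy: (25 − 37.25)² / 37.25 = 4.0285
  colorless starchy: (35 − 37.25)² / 37.25 = 0.1359
  colorless waxy: (50 − 37.25)² / 37.25 = 4.3641
χ² = 0.0822 + 4.0285 + 0.1359 + 4.3641 = 8.6107 ≈ 8.611

8.611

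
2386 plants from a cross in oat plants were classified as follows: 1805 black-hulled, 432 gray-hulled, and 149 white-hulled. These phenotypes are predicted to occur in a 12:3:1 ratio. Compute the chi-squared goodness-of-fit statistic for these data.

0.663

The 12:3:1 ratio has 16 parts, so with N = 2386 the expected counts are:
  black-hulled: 2386 × 12/16 = 1789.5
  gray-hulled: 2386 × 3/16 = 447.375
  white-hulled: 2386 × 1/16 = 149.125
χ² = Σ (O − E)² / E
  black-hulled: (1805 − 1789.5)² / 1789.5 = 0.1343
  gray-hulled: (432 − 447.375)² / 447.375 = 0.5284
  white-hulled: (149 − 149.125)² / 149.125 = 0.0001
χ² = 0.1343 + 0.5284 + 0.0001 = 0.6628 ≈ 0.663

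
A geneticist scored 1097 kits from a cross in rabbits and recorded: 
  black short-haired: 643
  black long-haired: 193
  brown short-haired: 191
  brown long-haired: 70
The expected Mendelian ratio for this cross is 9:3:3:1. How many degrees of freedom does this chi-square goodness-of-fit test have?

A goodness-of-fit test with 4 phenotype classes has df = 4 − 1 = 3.

3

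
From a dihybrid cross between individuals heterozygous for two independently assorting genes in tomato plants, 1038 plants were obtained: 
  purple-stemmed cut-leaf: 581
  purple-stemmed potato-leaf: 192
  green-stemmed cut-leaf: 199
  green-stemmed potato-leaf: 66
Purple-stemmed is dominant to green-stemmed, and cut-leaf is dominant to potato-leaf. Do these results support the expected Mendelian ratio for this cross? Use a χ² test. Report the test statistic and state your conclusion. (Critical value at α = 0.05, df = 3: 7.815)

A dihybrid F₂ with independent assortment and complete dominance at both loci gives a 9:3:3:1 phenotypic ratio.
Under the 9:3:3:1 hypothesis (Σ ratio = 16, N = 1038):
  purple-stemmed cut-leaf: 1038 × 9/16 = 583.875
  purple-stemmed potato-leaf: 1038 × 3/16 = 194.625
  green-stemmed cut-leaf: 1038 × 3/16 = 194.625
  green-stemmed potato-leaf: 1038 × 1/16 = 64.875
χ² = Σ (O − E)² / E
  purple-stemmed cut-leaf: (581 − 583.875)² / 583.875 = 0.0142
  purple-stemmed potato-leaf: (192 − 194.625)² / 194.625 = 0.0354
  green-stemmed cut-leaf: (199 − 194.625)² / 194.625 = 0.0983
  green-stemmed potato-leaf: (66 − 64.875)² / 64.875 = 0.0195
χ² = 0.0142 + 0.0354 + 0.0983 + 0.0195 = 0.1674 ≈ 0.167
Degrees of freedom = 4 − 1 = 3; critical value at α = 0.05 is 7.815.
Since 0.167 < 7.815, we fail to reject the null hypothesis — the data are consistent with the 9:3:3:1 ratio.

0.167; consistent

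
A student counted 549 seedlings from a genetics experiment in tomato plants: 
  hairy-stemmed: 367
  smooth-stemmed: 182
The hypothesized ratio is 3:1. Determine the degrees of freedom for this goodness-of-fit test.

A goodness-of-fit test with 2 phenotype classes has df = 2 − 1 = 1.

1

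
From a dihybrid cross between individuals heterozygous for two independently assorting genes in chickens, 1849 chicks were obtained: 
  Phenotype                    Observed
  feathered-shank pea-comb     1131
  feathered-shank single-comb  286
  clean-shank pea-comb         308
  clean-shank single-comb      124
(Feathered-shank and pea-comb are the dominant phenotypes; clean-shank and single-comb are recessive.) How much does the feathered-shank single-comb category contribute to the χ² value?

A dihybrid F₂ with independent assortment and complete dominance at both loci gives a 9:3:3:1 phenotypic ratio.
Under the 9:3:3:1 hypothesis (Σ ratio = 16, N = 1849):
  feathered-shank pea-comb: 1849 × 9/16 = 1040.0625
  feathered-shank single-comb: 1849 × 3/16 = 346.6875
  clean-shank pea-comb: 1849 × 3/16 = 346.6875
  clean-shank single-comb: 1849 × 1/16 = 115.5625
Contribution of feathered-shank single-comb: (286 − 346.6875)² / 346.6875 = 10.6233

10.623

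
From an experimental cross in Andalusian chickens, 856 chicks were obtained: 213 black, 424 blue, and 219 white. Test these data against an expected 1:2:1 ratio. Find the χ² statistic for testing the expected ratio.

Under the 1:2:1 hypothesis (Σ ratio = 4, N = 856):
  black: 856 × 1/4 = 214
  blue: 856 × 2/4 = 428
  white: 856 × 1/4 = 214
χ² = Σ (O − E)² / E
  black: (213 − 214)² / 214 = 0.0047
  blue: (424 − 428)² / 428 = 0.0374
  white: (219 − 214)² / 214 = 0.1168
χ² = 0.0047 + 0.0374 + 0.1168 = 0.1589 ≈ 0.159

0.159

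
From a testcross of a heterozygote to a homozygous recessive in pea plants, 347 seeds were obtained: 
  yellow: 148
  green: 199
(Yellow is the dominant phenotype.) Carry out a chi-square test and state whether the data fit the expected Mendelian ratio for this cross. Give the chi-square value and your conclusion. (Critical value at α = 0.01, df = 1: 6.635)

7.496; not consistent

A testcross of a heterozygote (Aa × aa) gives a 1:1 phenotypic ratio.
Expected counts for N = 347 under a 1:1 ratio (total parts = 2):
  yellow: 347 × 1/2 = 173.5
  green: 347 × 1/2 = 173.5
χ² = Σ (O − E)² / E
  yellow: (148 − 173.5)² / 173.5 = 3.7478
  green: (199 − 173.5)² / 173.5 = 3.7478
χ² = 3.7478 + 3.7478 = 7.4956 ≈ 7.496
Degrees of freedom = 2 − 1 = 1; critical value at α = 0.01 is 6.635.
Since 7.496 > 6.635, we reject the null hypothesis — the data do not fit the 1:1 ratio.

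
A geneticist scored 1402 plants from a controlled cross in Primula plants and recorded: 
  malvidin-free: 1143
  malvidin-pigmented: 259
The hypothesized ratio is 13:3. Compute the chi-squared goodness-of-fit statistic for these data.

0.070

Expected counts for N = 1402 under a 13:3 ratio (total parts = 16):
  malvidin-free: 1402 × 13/16 = 1139.125
  malvidin-pigmented: 1402 × 3/16 = 262.875
χ² = Σ (O − E)² / E
  malvidin-free: (1143 − 1139.125)² / 1139.125 = 0.0132
  malvidin-pigmented: (259 − 262.875)² / 262.875 = 0.0571
χ² = 0.0132 + 0.0571 = 0.0703 ≈ 0.070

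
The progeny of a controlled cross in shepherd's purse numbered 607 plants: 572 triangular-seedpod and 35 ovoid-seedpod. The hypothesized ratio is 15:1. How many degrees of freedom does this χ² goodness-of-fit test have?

A goodness-of-fit test with 2 phenotype classes has df = 2 − 1 = 1.

1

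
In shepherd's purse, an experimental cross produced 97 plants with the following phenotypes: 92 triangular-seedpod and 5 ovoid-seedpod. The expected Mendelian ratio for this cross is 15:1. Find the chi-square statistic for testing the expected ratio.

0.199

Total ratio parts = 16. Expected numbers out of 97:
  triangular-seedpod: 97 × 15/16 = 90.9375
  ovoid-seedpod: 97 × 1/16 = 6.0625
χ² = Σ (O − E)² / E
  triangular-seedpod: (92 − 90.9375)² / 90.9375 = 0.0124
  ovoid-seedpod: (5 − 6.0625)² / 6.0625 = 0.1862
χ² = 0.0124 + 0.1862 = 0.1986 ≈ 0.199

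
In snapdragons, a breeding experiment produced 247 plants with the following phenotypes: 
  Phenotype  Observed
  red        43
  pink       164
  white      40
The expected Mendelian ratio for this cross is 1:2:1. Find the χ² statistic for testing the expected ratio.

26.636

Total ratio parts = 4. Expected numbers out of 247:
  red: 247 × 1/4 = 61.75
  pink: 247 × 2/4 = 123.5
  white: 247 × 1/4 = 61.75
χ² = Σ (O − E)² / E
  red: (43 − 61.75)² / 61.75 = 5.6933
  pink: (164 − 123.5)² / 123.5 = 13.2814
  white: (40 − 61.75)² / 61.75 = 7.6609
χ² = 5.6933 + 13.2814 + 7.6609 = 26.6356 ≈ 26.636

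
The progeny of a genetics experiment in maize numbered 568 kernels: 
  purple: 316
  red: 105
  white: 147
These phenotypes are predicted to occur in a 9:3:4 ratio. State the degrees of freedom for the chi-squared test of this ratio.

A goodness-of-fit test with 3 phenotype classes has df = 3 − 1 = 2.

2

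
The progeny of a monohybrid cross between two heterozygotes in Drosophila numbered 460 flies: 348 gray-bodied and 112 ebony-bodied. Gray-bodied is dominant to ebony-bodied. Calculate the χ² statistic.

0.104

For a monohybrid cross between heterozygotes with complete dominance, the expected phenotypic ratio is 3:1.
Under the 3:1 hypothesis (Σ ratio = 4, N = 460):
  gray-bodied: 460 × 3/4 = 345
  ebony-bodied: 460 × 1/4 = 115
χ² = Σ (O − E)² / E
  gray-bodied: (348 − 345)² / 345 = 0.0261
  ebony-bodied: (112 − 115)² / 115 = 0.0783
χ² = 0.0261 + 0.0783 = 0.1044 ≈ 0.104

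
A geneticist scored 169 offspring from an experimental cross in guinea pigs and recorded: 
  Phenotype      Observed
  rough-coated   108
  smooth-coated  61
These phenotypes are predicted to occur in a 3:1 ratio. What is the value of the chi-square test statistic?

Expected counts for N = 169 under a 3:1 ratio (total parts = 4):
  rough-coated: 169 × 3/4 = 126.75
  smooth-coated: 169 × 1/4 = 42.25
χ² = Σ (O − E)² / E
  rough-coated: (108 − 126.75)² / 126.75 = 2.7737
  smooth-coated: (61 − 42.25)² / 42.25 = 8.3210
χ² = 2.7737 + 8.3210 = 11.0947 ≈ 11.095

11.095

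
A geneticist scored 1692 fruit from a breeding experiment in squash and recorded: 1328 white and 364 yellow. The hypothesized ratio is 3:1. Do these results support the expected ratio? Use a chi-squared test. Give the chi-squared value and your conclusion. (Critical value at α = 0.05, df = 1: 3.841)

10.972; not consistent

Total ratio parts = 4. Expected numbers out of 1692:
  white: 1692 × 3/4 = 1269
  yellow: 1692 × 1/4 = 423
χ² = Σ (O − E)² / E
  white: (1328 − 1269)² / 1269 = 2.7431
  yellow: (364 − 423)² / 423 = 8.2293
χ² = 2.7431 + 8.2293 = 10.9724 ≈ 10.972
Degrees of freedom = 2 − 1 = 1; critical value at α = 0.05 is 3.841.
Since 10.972 > 3.841, we reject the null hypothesis — the data do not fit the 3:1 ratio.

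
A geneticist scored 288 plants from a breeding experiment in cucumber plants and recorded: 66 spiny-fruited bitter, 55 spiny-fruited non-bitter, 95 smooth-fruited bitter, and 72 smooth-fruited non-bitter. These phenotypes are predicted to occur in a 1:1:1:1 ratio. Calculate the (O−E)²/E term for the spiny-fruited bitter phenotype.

0.500

Expected counts for N = 288 under a 1:1:1:1 ratio (total parts = 4):
  spiny-fruited bitter: 288 × 1/4 = 72
  spiny-fruited non-bitter: 288 × 1/4 = 72
  smooth-fruited bitter: 288 × 1/4 = 72
  smooth-fruited non-bitter: 288 × 1/4 = 72
Contribution of spiny-fruited bitter: (66 − 72)² / 72 = 0.5000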